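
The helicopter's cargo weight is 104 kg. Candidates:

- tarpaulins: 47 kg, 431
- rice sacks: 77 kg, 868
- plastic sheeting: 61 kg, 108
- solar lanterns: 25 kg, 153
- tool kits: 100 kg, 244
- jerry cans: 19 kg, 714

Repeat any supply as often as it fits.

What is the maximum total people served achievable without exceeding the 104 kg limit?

5×jerry cans uses 95 of the 104 kg and totals 3570.
Nothing else within 104 kg beats 3570.

3570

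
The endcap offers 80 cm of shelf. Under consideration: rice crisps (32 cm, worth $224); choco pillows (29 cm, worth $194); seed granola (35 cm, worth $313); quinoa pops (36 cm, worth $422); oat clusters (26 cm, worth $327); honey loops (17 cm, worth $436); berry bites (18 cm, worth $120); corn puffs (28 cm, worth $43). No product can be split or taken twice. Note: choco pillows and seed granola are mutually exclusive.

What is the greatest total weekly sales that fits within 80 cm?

Density check — honey loops 25.65, oat clusters 12.58, quinoa pops 11.72, seed granola 8.94 are the best per cm.
Taking quinoa pops + oat clusters + honey loops: 79 cm used, 1185 in weekly sales.
Every other selection either busts 80 cm or breaks a pairing rule or fails to beat 1185.

1185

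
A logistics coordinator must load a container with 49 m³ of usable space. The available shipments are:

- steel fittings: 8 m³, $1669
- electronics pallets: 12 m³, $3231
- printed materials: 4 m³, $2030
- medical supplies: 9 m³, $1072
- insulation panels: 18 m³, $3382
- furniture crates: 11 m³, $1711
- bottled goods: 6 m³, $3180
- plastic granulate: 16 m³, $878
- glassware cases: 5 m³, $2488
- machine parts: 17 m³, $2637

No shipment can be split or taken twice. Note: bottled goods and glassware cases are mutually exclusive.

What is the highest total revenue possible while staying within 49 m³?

Ranking by ratio (revenue/m³): bottled goods 530.00, printed materials 507.50, glassware cases 497.60, electronics pallets 269.25.
Steel fittings + electronics pallets + printed materials + insulation panels + bottled goods uses 48 of the 49 m³ and totals 13492.

13492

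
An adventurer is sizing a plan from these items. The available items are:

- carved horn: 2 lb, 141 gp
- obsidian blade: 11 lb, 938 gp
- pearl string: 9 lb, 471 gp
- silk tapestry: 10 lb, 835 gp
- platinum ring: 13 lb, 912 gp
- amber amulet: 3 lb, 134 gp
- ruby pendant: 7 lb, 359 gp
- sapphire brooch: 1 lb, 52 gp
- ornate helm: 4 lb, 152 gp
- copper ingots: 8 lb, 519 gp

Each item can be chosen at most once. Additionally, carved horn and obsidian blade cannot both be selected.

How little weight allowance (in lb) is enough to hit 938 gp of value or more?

11

Look for the lowest-weight combination reaching 938.
Taking obsidian blade gives 938 (≥ 938) for 11 lb.
No combination under 11 lb hits 938.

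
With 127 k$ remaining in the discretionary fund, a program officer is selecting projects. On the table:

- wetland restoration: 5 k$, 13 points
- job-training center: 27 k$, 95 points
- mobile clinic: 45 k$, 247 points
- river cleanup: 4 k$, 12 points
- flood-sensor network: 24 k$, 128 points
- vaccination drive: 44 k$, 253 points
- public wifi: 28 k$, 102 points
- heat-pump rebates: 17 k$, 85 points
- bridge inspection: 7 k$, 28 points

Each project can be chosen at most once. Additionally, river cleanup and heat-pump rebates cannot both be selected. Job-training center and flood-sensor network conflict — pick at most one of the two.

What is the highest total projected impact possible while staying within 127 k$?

669

The ratio heuristic lands on mobile clinic + river cleanup + flood-sensor network + vaccination drive + bridge inspection (668) but leaves 3 k$ idle.
Dropping river cleanup frees 4 k$; slotting in wetland restoration (5 k$) lifts the total to 669 at 125 k$.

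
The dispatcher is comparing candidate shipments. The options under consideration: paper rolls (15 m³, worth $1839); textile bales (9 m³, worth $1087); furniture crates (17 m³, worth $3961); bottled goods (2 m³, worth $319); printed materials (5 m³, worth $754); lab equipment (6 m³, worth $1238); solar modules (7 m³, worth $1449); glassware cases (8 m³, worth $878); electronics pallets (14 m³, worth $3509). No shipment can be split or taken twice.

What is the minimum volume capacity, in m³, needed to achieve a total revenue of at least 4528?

Look for the lowest-volume combination reaching 4528.
lab equipment + electronics pallets reaches 4747 using 20 m³.
Below 20 m³ the best achievable stays under 4528.

20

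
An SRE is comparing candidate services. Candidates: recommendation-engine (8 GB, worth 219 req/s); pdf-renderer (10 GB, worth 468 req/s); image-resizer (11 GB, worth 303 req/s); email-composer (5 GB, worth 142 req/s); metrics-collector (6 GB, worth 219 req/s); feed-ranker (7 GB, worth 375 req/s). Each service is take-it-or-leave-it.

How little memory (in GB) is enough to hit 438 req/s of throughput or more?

Look for the lowest-memory combination reaching 438.
pdf-renderer: 468 throughput at 10 GB.
Below 10 GB the best achievable stays under 438.

10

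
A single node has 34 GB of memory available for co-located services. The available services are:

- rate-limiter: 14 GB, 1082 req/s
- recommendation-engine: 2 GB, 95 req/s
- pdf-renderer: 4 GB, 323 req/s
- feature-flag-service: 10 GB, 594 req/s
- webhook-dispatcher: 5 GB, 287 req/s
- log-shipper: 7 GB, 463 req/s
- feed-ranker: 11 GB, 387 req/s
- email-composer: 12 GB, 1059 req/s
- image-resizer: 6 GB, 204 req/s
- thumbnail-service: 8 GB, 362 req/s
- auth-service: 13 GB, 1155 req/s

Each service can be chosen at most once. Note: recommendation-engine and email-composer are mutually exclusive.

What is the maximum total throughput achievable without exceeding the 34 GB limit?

2824

Pdf-renderer + webhook-dispatcher + email-composer + auth-service uses 34 of the 34 GB and totals 2824.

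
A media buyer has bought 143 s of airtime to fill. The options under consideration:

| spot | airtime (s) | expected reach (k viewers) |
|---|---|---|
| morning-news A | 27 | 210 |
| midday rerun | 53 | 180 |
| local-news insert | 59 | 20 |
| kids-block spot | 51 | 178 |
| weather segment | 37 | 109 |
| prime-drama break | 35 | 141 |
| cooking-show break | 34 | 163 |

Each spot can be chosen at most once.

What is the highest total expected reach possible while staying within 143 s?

623

Ranking by ratio (expected reach/s): morning-news A 7.78, cooking-show break 4.79, prime-drama break 4.03.
The ratio ordering already packs tightly: morning-news A + weather segment + prime-drama break + cooking-show break, 133 s, 623.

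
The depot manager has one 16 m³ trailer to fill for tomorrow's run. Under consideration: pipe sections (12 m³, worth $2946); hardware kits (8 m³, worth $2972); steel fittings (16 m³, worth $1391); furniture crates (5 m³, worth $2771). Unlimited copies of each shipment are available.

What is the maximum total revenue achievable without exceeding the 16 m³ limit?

8313

By revenue per m³: furniture crates 554.20, hardware kits 371.50, pipe sections 245.50 lead.
Best packing: 3×furniture crates — 15 m³, 8313 total.
Nothing else within 16 m³ beats 8313.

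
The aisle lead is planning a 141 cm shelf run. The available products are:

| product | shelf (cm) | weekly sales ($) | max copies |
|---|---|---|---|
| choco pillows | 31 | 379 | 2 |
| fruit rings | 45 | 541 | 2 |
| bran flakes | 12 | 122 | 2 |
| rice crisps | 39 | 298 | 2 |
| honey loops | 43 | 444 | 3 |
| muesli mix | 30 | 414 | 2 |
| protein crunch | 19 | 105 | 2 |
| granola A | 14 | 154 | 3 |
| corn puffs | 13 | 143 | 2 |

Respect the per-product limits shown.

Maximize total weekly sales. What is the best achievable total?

1748

The ratio heuristic lands on 2×choco pillows + 2×muesli mix + granola A (1740) but leaves 5 cm idle.
The 45 cm tied up in choco pillows and granola A is better spent on fruit rings — total rises to 1748 (136 cm).
Nothing else within 141 cm beats 1748.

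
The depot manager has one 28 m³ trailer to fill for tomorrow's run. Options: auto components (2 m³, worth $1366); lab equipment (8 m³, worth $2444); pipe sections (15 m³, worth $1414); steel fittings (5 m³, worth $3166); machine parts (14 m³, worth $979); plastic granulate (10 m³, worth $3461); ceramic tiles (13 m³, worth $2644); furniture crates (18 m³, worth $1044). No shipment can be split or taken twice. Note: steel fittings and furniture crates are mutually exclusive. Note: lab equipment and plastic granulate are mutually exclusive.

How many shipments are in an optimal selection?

4

Best achievable revenue is 9620.
One optimal bundle: auto components + lab equipment + steel fittings + ceramic tiles (28 m³).
Any selection reaching 9620 contains exactly 4 shipments.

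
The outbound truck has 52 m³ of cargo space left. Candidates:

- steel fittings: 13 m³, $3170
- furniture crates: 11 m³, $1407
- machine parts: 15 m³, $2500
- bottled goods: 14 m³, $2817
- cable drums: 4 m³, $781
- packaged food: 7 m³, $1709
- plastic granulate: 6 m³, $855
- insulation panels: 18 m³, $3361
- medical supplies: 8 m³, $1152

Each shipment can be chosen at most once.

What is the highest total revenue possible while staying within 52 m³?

Taking the top-ratio shipments first gives steel fittings + bottled goods + cable drums + packaged food + plastic granulate + medical supplies for 10484 (52 m³).
The 18 m³ tied up in cable drums and plastic granulate and medical supplies is better spent on insulation panels — total rises to 11057 (52 m³).
An exhaustive check of the 512 subsets confirms 11057.

11057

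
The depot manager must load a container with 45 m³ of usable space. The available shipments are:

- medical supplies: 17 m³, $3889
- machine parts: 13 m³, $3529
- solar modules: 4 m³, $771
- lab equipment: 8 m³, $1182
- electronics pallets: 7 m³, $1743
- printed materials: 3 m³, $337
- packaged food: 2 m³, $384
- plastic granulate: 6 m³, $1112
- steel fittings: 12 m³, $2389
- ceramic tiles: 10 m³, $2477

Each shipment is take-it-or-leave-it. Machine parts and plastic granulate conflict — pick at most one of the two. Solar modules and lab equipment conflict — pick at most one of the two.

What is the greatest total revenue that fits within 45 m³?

Greedy by ratio would take machine parts + electronics pallets + packaged food + steel fittings + ceramic tiles: 44 m³ used, total 10522.
A better packing is medical supplies + machine parts + solar modules + ceramic tiles: 44 m³, total 10666.
Nothing else feasible within 45 m³ beats 10666.

10666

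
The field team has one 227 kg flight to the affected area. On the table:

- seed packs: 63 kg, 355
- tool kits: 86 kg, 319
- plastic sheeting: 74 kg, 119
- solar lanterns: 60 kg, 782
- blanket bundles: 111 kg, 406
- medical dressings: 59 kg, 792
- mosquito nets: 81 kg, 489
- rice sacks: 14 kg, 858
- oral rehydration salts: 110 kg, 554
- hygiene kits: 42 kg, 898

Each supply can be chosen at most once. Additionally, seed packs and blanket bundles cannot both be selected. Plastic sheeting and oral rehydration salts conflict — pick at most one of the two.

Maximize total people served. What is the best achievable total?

3330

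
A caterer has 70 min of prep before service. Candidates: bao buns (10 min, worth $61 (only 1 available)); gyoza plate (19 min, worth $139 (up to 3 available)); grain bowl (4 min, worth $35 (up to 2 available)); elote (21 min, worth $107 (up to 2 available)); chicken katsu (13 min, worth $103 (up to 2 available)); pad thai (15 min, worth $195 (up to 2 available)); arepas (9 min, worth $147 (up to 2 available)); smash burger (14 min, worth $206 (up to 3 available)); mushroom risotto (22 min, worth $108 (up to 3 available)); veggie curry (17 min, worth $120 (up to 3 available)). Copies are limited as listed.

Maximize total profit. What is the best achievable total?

995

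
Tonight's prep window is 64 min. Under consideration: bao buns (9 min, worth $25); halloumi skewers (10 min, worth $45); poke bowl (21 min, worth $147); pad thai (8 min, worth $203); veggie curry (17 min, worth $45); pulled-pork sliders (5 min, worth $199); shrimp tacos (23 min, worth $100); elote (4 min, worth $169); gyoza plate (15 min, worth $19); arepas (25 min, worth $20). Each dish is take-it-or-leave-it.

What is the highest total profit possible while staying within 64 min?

818

A density-first pass picks bao buns + halloumi skewers + poke bowl + pad thai + pulled-pork sliders + elote — 788 at 57 min.
Replace bao buns and halloumi skewers with shrimp tacos: the trade gains 30 net, giving 818 at 61 min.
Next best is bao buns + halloumi skewers + poke bowl + pad thai + pulled-pork sliders + elote at 788 (57 min) — short by 30.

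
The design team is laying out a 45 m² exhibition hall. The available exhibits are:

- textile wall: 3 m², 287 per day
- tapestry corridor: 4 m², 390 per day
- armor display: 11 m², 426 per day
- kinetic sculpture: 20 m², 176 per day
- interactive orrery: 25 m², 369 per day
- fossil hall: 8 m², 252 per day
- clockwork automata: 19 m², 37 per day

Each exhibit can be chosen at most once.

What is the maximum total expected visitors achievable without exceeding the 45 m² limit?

1472

Density check — tapestry corridor 97.50, textile wall 95.67, armor display 38.73 are the best per m².
Taking the top-ratio exhibits first gives textile wall + tapestry corridor + armor display + fossil hall + clockwork automata for 1392 (45 m²).
Replace fossil hall and clockwork automata with interactive orrery: the trade gains 80 net, giving 1472 at 43 m².
An exhaustive check of the 128 subsets confirms 1472.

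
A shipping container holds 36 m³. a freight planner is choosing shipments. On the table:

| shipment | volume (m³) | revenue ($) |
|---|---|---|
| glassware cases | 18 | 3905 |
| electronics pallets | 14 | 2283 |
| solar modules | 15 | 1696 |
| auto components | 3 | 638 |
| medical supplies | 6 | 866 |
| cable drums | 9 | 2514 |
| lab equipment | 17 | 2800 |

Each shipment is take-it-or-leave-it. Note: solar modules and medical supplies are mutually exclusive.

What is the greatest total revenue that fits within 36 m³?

7923

By revenue per m³: cable drums 279.33, glassware cases 216.94, auto components 212.67 lead.
Taking glassware cases + auto components + medical supplies + cable drums: 36 m³ used, 7923 in revenue.
Next best is glassware cases + medical supplies + cable drums at 7285 (33 m³) — short by 638.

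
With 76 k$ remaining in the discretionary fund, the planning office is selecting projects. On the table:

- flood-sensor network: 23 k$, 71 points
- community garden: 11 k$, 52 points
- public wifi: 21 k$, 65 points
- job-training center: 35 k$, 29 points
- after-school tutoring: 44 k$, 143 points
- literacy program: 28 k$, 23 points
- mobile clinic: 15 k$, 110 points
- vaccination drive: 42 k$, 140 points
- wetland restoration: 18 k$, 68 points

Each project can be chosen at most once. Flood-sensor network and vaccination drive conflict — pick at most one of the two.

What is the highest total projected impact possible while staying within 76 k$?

The ratio heuristic lands on community garden + public wifi + mobile clinic + wetland restoration (295) but leaves 11 k$ idle.
The 32 k$ tied up in community garden and public wifi is better spent on vaccination drive — total rises to 318 (75 k$).
No other feasible combination exceeds 318.

318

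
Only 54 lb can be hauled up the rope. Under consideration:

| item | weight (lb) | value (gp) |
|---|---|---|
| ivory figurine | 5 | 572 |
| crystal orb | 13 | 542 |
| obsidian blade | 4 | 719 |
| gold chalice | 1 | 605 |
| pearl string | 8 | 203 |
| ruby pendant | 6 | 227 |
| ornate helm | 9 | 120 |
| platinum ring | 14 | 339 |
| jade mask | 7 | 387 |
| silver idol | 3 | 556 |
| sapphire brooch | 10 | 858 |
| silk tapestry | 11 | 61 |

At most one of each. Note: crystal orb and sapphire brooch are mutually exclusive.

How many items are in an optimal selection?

8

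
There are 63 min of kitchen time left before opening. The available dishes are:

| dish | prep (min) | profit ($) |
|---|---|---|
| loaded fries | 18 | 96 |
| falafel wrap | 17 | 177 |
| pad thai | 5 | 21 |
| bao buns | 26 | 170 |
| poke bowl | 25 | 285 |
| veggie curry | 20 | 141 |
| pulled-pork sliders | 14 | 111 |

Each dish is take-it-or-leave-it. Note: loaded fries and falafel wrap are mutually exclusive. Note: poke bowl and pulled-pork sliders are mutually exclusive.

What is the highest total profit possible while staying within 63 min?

Taking falafel wrap + poke bowl + veggie curry: 62 min used, 603 in profit.

603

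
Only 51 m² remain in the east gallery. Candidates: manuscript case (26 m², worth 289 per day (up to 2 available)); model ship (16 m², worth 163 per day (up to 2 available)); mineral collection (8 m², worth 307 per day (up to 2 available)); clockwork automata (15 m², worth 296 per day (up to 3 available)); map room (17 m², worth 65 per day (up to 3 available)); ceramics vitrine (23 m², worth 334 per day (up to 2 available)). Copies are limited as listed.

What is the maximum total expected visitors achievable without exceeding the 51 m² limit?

Taking 2×mineral collection + 2×clockwork automata: 46 m² used, 1206 in expected visitors.
Nothing else within 51 m² beats 1206.

1206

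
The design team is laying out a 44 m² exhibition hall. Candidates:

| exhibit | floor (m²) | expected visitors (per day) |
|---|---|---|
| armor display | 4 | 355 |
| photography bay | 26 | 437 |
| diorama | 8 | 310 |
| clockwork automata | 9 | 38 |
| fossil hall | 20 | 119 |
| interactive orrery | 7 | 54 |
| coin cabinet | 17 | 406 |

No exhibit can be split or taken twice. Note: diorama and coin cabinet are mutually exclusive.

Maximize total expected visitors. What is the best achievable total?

1102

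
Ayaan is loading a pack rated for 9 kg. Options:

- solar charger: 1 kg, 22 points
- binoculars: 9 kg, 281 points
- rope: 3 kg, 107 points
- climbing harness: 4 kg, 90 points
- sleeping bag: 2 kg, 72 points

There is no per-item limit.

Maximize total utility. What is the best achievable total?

Greedy by ratio would take solar charger + 4×sleeping bag: 9 kg used, total 310.
Dropping solar charger and sleeping bag frees 3 kg; slotting in rope (3 kg) lifts the total to 323 at 9 kg.

323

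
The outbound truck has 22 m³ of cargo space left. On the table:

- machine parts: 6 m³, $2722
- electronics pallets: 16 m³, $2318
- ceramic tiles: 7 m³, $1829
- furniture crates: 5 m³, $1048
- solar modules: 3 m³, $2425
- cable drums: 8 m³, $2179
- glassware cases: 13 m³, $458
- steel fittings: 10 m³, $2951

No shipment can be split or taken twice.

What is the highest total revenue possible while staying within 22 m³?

Taking the top-ratio shipments first gives machine parts + solar modules + steel fittings for 8098 (19 m³).
Dropping steel fittings frees 10 m³; slotting in furniture crates + cable drums (13 m³) lifts the total to 8374 at 22 m³.

8374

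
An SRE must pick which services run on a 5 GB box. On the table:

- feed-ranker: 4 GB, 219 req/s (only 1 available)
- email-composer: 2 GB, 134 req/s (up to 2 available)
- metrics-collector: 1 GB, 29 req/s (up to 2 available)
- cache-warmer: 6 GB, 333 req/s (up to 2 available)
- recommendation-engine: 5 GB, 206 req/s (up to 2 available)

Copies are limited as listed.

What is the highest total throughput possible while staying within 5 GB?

297

Best packing: 2×email-composer + metrics-collector — 5 GB, 297 total.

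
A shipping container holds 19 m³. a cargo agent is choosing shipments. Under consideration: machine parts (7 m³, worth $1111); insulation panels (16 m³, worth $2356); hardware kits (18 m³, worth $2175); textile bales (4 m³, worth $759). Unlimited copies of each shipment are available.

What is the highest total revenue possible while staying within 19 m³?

3388

By revenue per m³: textile bales 189.75, machine parts 158.71, insulation panels 147.25 lead.
Greedy by ratio would take 4×textile bales: 16 m³ used, total 3036.
The 4 m³ tied up in textile bales is better spent on machine parts — total rises to 3388 (19 m³).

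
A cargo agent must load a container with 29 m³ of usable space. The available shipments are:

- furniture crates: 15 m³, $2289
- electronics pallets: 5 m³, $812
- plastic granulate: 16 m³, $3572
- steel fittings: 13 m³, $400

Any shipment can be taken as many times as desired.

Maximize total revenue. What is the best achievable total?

The ratio ordering already packs tightly: 2×electronics pallets + plastic granulate, 26 m³, 5196.
That's the maximum — no swap from here does better than 5196.

5196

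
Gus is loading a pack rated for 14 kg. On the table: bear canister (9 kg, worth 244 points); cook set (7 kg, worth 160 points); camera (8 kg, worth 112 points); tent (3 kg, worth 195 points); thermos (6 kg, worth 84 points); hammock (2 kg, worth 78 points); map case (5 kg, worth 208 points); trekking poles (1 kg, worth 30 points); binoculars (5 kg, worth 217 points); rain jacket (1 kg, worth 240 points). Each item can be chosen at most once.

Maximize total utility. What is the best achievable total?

Density check — rain jacket 240.00, tent 65.00, binoculars 43.40, map case 41.60 are the best per kg.
Tent + map case + binoculars + rain jacket uses 14 of the 14 kg and totals 860.
Runner-up hammock + map case + trekking poles + binoculars + rain jacket tops out at 773.

860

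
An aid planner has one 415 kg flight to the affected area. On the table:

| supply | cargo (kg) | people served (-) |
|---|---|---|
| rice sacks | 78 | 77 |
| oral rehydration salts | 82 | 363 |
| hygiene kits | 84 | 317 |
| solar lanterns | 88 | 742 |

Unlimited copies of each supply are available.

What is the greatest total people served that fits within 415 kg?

2968

Taking 4×solar lanterns: 352 kg used, 2968 in people served.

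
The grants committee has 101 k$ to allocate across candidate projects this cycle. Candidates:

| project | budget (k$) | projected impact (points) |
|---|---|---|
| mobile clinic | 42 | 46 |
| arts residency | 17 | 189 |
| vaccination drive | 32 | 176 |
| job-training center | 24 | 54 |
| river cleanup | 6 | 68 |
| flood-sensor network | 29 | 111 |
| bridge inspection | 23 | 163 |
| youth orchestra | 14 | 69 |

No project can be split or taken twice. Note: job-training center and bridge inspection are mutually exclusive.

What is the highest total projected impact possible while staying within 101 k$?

Ranking by ratio (projected impact/k$): river cleanup 11.33, arts residency 11.12, bridge inspection 7.09, vaccination drive 5.50.
Taking arts residency + vaccination drive + river cleanup + bridge inspection + youth orchestra: 92 k$ used, 665 in projected impact.
Runner-up arts residency + vaccination drive + flood-sensor network + bridge inspection tops out at 639.

665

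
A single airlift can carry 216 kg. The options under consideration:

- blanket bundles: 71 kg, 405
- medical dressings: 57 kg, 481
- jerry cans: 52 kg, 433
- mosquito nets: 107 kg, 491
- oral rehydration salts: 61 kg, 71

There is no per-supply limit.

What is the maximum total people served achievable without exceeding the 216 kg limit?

Greedy by ratio would take 3×medical dressings: 171 kg used, total 1443.
The 114 kg tied up in 2×medical dressings is better spent on 3×jerry cans — total rises to 1780 (213 kg).

1780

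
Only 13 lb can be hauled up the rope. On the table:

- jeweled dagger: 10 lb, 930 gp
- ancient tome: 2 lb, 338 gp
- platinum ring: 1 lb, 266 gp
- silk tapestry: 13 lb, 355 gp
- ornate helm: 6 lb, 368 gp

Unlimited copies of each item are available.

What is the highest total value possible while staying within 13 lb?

Ranking by ratio (value/lb): platinum ring 266.00, ancient tome 169.00, jeweled dagger 93.00, ornate helm 61.33.
Best packing: 13×platinum ring — 13 lb, 3458 total.
Every other selection either busts 13 lb or fails to beat 3458.

3458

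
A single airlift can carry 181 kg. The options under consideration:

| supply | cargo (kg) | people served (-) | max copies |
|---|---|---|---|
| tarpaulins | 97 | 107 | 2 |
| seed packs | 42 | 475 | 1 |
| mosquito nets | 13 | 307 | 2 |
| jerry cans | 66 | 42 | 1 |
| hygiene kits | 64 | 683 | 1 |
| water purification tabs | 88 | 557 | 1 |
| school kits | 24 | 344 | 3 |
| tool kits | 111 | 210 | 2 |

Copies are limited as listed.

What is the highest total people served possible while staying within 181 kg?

Taking the top-ratio supplies first gives seed packs + 2×mosquito nets + 3×school kits for 2121 (140 kg).
Replace school kits with hygiene kits: the trade gains 339 net, giving 2460 at 180 kg.

2460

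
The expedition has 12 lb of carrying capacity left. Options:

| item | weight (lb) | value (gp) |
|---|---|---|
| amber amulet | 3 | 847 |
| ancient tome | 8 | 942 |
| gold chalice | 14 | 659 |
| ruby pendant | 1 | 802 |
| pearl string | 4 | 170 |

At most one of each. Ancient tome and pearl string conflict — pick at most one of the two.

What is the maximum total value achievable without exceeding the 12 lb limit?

2591

By value per lb: ruby pendant 802.00, amber amulet 282.33, ancient tome 117.75 lead.
Taking amber amulet + ancient tome + ruby pendant: 12 lb used, 2591 in value.
Every other selection either busts 12 lb or breaks a pairing rule or fails to beat 2591.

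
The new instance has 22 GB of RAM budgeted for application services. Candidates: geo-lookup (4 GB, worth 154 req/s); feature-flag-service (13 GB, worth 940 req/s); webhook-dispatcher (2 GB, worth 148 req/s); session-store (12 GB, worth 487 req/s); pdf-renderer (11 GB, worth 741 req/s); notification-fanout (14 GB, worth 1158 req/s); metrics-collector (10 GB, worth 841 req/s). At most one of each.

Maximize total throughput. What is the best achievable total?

Density check — metrics-collector 84.10, notification-fanout 82.71, webhook-dispatcher 74.00, feature-flag-service 72.31 are the best per GB.
The ratio heuristic lands on geo-lookup + webhook-dispatcher + metrics-collector (1143) but leaves 6 GB idle.
Dropping geo-lookup and webhook-dispatcher frees 6 GB; slotting in pdf-renderer (11 GB) lifts the total to 1582 at 21 GB.
Every other selection either busts 22 GB or fails to beat 1582.

1582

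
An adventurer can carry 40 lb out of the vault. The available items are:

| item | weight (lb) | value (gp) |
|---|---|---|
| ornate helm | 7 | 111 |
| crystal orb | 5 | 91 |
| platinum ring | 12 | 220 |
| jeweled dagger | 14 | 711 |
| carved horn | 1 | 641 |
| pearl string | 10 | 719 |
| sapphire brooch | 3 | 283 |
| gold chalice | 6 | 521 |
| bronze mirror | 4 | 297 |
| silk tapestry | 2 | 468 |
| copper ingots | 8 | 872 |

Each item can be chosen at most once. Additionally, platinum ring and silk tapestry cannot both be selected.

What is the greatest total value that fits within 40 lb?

3892

Best packing: crystal orb + carved horn + pearl string + sapphire brooch + gold chalice + bronze mirror + silk tapestry + copper ingots — 39 lb, 3892 total.
The closest alternative, carved horn + pearl string + sapphire brooch + gold chalice + bronze mirror + silk tapestry + copper ingots, reaches only 3801.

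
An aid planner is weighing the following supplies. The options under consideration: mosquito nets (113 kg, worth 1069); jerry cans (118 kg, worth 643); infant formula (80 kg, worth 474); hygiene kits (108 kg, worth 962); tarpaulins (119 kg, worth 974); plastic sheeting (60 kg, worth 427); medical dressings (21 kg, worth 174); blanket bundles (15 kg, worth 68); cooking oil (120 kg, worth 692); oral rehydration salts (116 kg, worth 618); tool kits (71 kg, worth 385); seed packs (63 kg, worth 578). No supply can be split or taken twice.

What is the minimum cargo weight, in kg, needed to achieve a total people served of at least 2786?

Look for the lowest-cargo combination reaching 2786.
mosquito nets + tarpaulins + medical dressings + seed packs reaches 2795 using 316 kg.
Any bundle with less than 316 kg falls short of 2786.

316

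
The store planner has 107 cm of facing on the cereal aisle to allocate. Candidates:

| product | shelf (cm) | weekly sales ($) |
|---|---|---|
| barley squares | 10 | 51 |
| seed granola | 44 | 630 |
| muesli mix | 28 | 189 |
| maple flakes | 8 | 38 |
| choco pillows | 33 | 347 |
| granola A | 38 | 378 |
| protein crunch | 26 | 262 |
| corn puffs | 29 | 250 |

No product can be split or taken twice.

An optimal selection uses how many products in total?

3

Best achievable weekly sales is 1239.
One optimal bundle: seed granola + choco pillows + protein crunch (103 cm).
All optima have 3 products.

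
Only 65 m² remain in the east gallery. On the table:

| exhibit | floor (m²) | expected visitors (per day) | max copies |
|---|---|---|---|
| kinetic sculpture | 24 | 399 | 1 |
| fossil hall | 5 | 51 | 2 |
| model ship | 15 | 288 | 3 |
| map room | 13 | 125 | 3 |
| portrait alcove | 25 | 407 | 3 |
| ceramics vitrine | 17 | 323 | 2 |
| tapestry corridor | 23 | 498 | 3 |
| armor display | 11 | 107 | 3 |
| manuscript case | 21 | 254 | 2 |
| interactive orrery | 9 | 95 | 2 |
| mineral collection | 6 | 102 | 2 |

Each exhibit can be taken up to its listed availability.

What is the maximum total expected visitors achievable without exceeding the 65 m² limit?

Greedy by ratio would take model ship + 2×tapestry corridor: 61 m² used, total 1284.
Dropping model ship frees 15 m²; slotting in ceramics vitrine (17 m²) lifts the total to 1319 at 63 m².
No other feasible combination exceeds 1319.

1319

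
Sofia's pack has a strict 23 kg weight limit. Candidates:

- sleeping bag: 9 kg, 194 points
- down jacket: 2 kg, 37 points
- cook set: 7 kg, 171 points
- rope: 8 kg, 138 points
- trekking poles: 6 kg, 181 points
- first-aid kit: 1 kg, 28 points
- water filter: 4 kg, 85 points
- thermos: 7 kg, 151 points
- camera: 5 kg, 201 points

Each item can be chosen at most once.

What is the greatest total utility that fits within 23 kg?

666

Taking cook set + trekking poles + first-aid kit + water filter + camera: 23 kg used, 666 in utility.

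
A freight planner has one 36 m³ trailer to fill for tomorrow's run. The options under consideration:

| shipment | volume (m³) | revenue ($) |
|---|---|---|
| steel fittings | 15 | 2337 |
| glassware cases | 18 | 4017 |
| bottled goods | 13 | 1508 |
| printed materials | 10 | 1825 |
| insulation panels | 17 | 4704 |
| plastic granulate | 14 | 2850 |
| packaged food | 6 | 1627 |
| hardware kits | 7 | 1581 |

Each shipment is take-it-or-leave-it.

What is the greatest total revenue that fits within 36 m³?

8721

Ranking by ratio (revenue/m³): insulation panels 276.71, packaged food 271.17, hardware kits 225.86, glassware cases 223.17.
The ratio heuristic lands on insulation panels + packaged food + hardware kits (7912) but leaves 6 m³ idle.
Dropping packaged food and hardware kits frees 13 m³; slotting in glassware cases (18 m³) lifts the total to 8721 at 35 m³.
Next best is printed materials + insulation panels + packaged food at 8156 (33 m³) — short by 565.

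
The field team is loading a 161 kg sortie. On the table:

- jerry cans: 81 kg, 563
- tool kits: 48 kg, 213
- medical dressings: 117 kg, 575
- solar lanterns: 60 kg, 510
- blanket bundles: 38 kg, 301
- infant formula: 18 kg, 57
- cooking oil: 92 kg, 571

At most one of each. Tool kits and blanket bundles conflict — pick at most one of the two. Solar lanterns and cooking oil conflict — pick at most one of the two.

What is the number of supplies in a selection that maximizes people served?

The maximum people served within 161 kg is 1130.
For example jerry cans + solar lanterns + infant formula achieves it, using 159 kg.
Every optimal selection uses 3 supplies.

3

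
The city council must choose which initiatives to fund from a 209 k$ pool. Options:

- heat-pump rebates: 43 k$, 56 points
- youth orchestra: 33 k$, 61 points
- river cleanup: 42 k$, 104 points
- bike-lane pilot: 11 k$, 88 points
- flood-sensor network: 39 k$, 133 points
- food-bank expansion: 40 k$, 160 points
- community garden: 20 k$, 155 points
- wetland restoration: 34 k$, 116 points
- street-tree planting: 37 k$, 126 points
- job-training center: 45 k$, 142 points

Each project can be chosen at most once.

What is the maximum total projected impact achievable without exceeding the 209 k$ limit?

Ranking by ratio (projected impact/k$): bike-lane pilot 8.00, community garden 7.75, food-bank expansion 4.00, wetland restoration 3.41.
Greedy by ratio would take bike-lane pilot + flood-sensor network + food-bank expansion + community garden + wetland restoration + street-tree planting: 181 k$ used, total 778.
The 34 k$ tied up in wetland restoration is better spent on job-training center — total rises to 804 (192 k$).
Nothing else within 209 k$ beats 804.

804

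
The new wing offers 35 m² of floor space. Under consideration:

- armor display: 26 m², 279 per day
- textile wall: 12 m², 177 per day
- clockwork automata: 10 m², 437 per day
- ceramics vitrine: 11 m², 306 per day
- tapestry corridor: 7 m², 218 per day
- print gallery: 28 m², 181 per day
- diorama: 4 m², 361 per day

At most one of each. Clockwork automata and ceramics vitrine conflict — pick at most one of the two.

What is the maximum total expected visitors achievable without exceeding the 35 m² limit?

Best packing: textile wall + clockwork automata + tapestry corridor + diorama — 33 m², 1193 total.
Next best is textile wall + ceramics vitrine + tapestry corridor + diorama at 1062 (34 m²) — short by 131.

1193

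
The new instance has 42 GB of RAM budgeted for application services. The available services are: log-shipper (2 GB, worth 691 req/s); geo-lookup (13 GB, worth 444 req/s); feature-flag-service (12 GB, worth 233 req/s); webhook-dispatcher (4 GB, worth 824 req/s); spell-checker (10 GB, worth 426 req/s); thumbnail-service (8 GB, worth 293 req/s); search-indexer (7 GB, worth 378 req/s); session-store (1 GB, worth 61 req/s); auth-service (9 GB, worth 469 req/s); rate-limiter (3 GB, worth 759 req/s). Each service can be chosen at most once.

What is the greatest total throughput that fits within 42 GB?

A density-first pass picks log-shipper + webhook-dispatcher + spell-checker + search-indexer + session-store + auth-service + rate-limiter — 3608 at 36 GB.
Replace search-indexer with geo-lookup: the trade gains 66 net, giving 3674 at 42 GB.
No other feasible combination exceeds 3674.

3674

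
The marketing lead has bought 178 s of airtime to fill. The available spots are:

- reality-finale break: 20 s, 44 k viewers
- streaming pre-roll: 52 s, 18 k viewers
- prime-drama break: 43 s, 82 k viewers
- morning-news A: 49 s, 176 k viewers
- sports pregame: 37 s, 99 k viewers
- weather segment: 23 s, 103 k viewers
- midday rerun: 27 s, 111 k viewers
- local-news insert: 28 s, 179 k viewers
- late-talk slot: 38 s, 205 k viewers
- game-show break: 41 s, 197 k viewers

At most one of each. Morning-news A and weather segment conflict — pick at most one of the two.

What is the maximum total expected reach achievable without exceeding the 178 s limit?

The ratio ordering already packs tightly: reality-finale break + weather segment + midday rerun + local-news insert + late-talk slot + game-show break, 177 s, 839.
An exhaustive check of the 1024 subsets confirms 839.

839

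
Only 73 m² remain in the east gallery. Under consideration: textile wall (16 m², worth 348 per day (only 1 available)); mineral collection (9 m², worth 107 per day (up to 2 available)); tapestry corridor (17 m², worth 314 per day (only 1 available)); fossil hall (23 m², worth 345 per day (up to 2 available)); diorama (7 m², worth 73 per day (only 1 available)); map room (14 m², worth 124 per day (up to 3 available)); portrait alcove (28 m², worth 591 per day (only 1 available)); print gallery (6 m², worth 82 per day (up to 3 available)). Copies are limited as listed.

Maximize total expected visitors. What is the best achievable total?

Ranking by ratio (expected visitors/m²): textile wall 21.75, portrait alcove 21.11, tapestry corridor 18.47, fossil hall 15.00.
The ratio ordering already packs tightly: textile wall + tapestry corridor + portrait alcove + 2×print gallery, 73 m², 1417.

1417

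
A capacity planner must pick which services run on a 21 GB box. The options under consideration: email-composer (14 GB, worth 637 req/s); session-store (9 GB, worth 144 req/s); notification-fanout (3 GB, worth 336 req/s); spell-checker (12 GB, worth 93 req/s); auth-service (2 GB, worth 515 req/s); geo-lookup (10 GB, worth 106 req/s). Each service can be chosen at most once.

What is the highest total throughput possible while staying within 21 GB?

Best packing: email-composer + notification-fanout + auth-service — 19 GB, 1488 total.
An exhaustive check of the 64 subsets confirms 1488.

1488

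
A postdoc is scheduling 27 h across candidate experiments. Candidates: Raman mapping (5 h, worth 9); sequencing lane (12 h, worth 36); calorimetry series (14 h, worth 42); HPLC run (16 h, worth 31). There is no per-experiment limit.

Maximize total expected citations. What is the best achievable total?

78

Greedy by ratio would take 2×sequencing lane: 24 h used, total 72.
The 12 h tied up in sequencing lane is better spent on calorimetry series — total rises to 78 (26 h).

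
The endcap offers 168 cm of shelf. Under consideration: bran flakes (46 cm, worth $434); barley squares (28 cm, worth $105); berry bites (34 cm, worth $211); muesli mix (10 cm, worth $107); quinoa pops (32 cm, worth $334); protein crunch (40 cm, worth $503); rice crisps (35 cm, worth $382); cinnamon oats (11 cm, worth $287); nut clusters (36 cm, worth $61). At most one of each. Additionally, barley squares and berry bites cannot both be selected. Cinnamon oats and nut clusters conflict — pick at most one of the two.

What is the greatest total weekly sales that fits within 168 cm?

1940

Greedy by ratio would take berry bites + muesli mix + quinoa pops + protein crunch + rice crisps + cinnamon oats: 162 cm used, total 1824.
Replace berry bites and muesli mix with bran flakes: the trade gains 116 net, giving 1940 at 164 cm.
That's the maximum — no feasible swap from here does better than 1940.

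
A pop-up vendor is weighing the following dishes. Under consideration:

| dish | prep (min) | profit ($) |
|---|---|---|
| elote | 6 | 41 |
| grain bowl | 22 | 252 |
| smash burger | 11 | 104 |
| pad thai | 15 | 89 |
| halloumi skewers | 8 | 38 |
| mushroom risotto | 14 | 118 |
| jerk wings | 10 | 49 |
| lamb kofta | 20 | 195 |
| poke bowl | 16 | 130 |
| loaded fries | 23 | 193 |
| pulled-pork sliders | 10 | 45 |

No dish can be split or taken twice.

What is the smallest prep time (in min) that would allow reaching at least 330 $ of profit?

33

Minimise min subject to total profit ≥ 330.
grain bowl + smash burger reaches 356 using 33 min.
Below 33 min the best achievable stays under 330.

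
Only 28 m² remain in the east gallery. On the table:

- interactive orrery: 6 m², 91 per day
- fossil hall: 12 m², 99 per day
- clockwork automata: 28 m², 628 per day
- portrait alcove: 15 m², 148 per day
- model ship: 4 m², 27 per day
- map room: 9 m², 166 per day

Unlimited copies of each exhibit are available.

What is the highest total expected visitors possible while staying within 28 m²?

628

Clockwork automata uses 28 of the 28 m² and totals 628.
That's the maximum — no swap from here does better than 628.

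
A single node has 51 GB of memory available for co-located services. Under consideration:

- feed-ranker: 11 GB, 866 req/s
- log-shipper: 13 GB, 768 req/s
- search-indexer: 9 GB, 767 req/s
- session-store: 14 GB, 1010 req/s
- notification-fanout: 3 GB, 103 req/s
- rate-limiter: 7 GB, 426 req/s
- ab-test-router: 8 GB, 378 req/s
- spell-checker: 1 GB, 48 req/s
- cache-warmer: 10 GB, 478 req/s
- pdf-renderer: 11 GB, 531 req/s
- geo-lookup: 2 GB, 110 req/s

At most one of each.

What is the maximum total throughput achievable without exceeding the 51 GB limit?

3569

Ranking by ratio (throughput/GB): search-indexer 85.22, feed-ranker 78.73, session-store 72.14.
Taking the top-ratio services first gives feed-ranker + search-indexer + session-store + notification-fanout + rate-limiter + spell-checker + geo-lookup for 3330 (47 GB).
Replace notification-fanout and rate-limiter with log-shipper: the trade gains 239 net, giving 3569 at 50 GB.
Next best is feed-ranker + log-shipper + search-indexer + session-store + notification-fanout + spell-checker at 3562 (51 GB) — short by 7.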